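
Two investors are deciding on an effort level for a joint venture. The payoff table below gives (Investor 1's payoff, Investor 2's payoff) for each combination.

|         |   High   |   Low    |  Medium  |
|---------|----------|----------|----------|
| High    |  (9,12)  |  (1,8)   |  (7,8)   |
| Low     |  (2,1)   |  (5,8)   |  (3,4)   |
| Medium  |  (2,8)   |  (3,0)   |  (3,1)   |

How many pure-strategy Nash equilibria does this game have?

Both High: Investor 1 gets 9 (best alternative 2); Investor 2 gets 12 (best alternative 8). Neither deviates — NE.
Both Low: Investor 1 gets 5 (best alternative 3); Investor 2 gets 8 (best alternative 4). Neither deviates — NE.
Both Medium is not a NE: Investor 1 would switch to High (7 > 3).
No other cell survives both best-response checks, so there are 2 pure NE.

2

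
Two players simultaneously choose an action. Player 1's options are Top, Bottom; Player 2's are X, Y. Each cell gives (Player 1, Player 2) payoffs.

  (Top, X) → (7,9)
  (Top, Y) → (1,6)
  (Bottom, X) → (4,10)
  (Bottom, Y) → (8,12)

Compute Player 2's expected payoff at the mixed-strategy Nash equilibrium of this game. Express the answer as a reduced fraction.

Player 1 mixes with probability p on Top, chosen so Player 2 is indifferent: 9p + 10(1−p) = 6p + 12(1−p) gives p = 2/5.
Player 2's expected payoff is 9·2/5 + 10·3/5 = 48/5.

48/5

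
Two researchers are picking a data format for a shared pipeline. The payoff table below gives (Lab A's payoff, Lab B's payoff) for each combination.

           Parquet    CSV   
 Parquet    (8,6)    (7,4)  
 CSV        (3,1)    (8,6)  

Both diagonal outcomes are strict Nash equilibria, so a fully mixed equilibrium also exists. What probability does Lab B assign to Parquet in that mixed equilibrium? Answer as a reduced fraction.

Lab B's mix q on Parquet must make Lab A indifferent between Parquet and CSV.
Lab A's payoff from Parquet: 8q + 7(1−q). From CSV: 3q + 8(1−q).
Set equal: 5q = 1(1−q) → q = 1/6.

1/6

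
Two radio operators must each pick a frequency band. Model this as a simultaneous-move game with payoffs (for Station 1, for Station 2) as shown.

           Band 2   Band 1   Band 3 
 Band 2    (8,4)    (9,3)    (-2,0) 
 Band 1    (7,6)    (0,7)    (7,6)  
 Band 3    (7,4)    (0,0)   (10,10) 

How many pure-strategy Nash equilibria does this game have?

Both Band 2: Station 1 gets 8 (best alternative 7); Station 2 gets 4 (best alternative 3). Neither deviates — NE.
Both Band 3: Station 1 gets 10 (best alternative 7); Station 2 gets 10 (best alternative 4). Neither deviates — NE.
Both Band 1 is not a NE: Station 1 would switch to Band 2 (9 > 0).
No other cell survives both best-response checks, so there are 2 pure NE.

2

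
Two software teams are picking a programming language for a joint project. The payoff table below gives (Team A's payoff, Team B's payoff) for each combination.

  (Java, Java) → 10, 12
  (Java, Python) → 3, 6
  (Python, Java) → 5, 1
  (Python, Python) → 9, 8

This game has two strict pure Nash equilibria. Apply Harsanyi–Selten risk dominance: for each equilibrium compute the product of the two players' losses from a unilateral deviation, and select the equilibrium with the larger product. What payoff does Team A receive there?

9

At both Java: Team A loses 10 − 5 = 5 by deviating; Team B loses 12 − 6 = 6. Product = 5·6 = 30.
At both Python: Team A loses 9 − 3 = 6 by deviating; Team B loses 8 − 1 = 7. Product = 6·7 = 42.
42 > 30, so both Python is risk-dominant. Team A's payoff there is 9.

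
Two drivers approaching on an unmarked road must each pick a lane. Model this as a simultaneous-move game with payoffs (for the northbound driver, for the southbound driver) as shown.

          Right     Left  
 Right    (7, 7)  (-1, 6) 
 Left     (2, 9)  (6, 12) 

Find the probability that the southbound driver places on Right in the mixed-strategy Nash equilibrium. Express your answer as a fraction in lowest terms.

7/12

The southbound driver's mix q on Right must make the northbound driver indifferent between Right and Left.
The northbound driver's payoff from Right: 7q + (-1)(1−q). From Left: 2q + 6(1−q).
Set equal: 5q = 7(1−q) → q = 7/12.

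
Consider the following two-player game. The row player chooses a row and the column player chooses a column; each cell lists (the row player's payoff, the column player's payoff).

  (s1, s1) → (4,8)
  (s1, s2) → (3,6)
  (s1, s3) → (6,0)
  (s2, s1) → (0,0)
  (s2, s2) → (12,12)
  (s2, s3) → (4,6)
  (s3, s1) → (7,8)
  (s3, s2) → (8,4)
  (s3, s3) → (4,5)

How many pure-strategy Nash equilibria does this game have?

Both s2: the row player gets 12 (best alternative 8); the column player gets 12 (best alternative 6). Neither deviates — NE.
(s3, s1): the row player gets 7 (best alternative 4); the column player gets 8 (best alternative 5). Neither deviates — NE.
Both s1 is not a NE: the row player would switch to s3 (7 > 4).
No other cell survives both best-response checks, so there are 2 pure NE.

2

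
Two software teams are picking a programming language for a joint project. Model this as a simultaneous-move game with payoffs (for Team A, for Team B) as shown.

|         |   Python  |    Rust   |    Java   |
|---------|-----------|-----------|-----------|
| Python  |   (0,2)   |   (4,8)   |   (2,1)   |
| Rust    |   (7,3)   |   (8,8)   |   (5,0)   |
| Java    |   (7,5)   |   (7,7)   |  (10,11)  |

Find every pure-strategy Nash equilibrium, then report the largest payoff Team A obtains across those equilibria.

10

Both Rust is a pure NE (Team A: 8 ≥ 7; Team B: 8 ≥ 3). Team A gets 8.
Both Java is a pure NE (Team A: 10 ≥ 5; Team B: 11 ≥ 7). Team A gets 10.
Every other cell has a profitable deviation for at least one player. Highest of {8, 10} is 10.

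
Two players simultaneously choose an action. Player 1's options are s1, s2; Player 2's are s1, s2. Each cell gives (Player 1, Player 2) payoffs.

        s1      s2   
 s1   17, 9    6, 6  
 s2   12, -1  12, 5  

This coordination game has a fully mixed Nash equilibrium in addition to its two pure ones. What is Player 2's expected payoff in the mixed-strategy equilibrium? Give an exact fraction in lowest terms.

Player 1 mixes with probability p on s1, chosen so Player 2 is indifferent: 9p + (-1)(1−p) = 6p + 5(1−p) gives p = 2/3.
Player 2's expected payoff is 9·2/3 + (-1)·1/3 = 17/3.

17/3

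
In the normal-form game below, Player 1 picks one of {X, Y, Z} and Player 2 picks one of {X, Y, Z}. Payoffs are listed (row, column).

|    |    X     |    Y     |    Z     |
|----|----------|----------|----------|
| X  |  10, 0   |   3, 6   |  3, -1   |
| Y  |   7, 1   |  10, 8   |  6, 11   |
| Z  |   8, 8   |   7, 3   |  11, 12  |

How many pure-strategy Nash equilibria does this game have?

Both Z: Player 1 gets 11 (best alternative 6); Player 2 gets 12 (best alternative 8). Neither deviates — NE.
Both X is not a NE: Player 2 would switch to Y (6 > 0).
No other cell survives both best-response checks, so there is 1 pure NE.

1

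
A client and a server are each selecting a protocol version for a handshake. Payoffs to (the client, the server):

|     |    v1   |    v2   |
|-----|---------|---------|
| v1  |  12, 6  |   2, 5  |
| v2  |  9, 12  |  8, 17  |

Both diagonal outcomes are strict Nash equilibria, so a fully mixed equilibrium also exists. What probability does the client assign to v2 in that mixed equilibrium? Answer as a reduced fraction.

The client's mix p on v1 must make the server indifferent between v1 and v2.
The server's payoff from v1: 6p + 12(1−p). From v2: 5p + 17(1−p).
Set equal: 1p = 5(1−p) → p = 5/6.
Probability on v2 is 1 − 5/6 = 1/6.

1/6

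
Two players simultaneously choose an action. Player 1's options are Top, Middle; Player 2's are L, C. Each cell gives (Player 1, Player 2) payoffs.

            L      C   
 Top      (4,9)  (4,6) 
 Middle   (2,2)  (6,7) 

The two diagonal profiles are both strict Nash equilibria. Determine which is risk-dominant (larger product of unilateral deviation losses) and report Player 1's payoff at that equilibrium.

6

At (Top, L): Player 1 loses 4 − 2 = 2 by deviating; Player 2 loses 9 − 6 = 3. Product = 2·3 = 6.
At (Middle, C): Player 1 loses 6 − 4 = 2 by deviating; Player 2 loses 7 − 2 = 5. Product = 2·5 = 10.
10 > 6, so (Middle, C) is risk-dominant. Player 1's payoff there is 6.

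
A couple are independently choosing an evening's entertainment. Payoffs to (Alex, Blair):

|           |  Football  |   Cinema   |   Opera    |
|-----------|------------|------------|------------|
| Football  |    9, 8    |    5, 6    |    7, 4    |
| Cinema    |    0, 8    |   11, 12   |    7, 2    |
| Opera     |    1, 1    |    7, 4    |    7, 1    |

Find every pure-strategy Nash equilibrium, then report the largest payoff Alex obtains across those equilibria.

11

Both Football is a pure NE (Alex: 9 ≥ 1; Blair: 8 ≥ 6). Alex gets 9.
Both Cinema is a pure NE (Alex: 11 ≥ 7; Blair: 12 ≥ 8). Alex gets 11.
Every other cell has a profitable deviation for at least one player. Highest of {9, 11} is 11.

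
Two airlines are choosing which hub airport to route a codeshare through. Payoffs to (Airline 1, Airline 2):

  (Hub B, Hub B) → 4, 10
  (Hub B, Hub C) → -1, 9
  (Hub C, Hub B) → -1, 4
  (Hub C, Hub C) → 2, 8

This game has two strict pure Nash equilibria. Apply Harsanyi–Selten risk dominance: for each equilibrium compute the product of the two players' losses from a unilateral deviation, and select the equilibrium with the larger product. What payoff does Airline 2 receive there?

8

At both Hub B: Airline 1 loses 4 − (-1) = 5 by deviating; Airline 2 loses 10 − 9 = 1. Product = 5·1 = 5.
At both Hub C: Airline 1 loses 2 − (-1) = 3 by deviating; Airline 2 loses 8 − 4 = 4. Product = 3·4 = 12.
12 > 5, so both Hub C is risk-dominant. Airline 2's payoff there is 8.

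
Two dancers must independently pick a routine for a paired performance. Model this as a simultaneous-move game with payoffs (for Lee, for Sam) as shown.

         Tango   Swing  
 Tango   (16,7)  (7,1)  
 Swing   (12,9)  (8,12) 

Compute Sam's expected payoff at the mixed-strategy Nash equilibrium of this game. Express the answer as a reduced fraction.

Lee mixes with probability p on Tango, chosen so Sam is indifferent: 7p + 9(1−p) = 1p + 12(1−p) gives p = 1/3.
Sam's expected payoff is 7·1/3 + 9·2/3 = 25/3.

25/3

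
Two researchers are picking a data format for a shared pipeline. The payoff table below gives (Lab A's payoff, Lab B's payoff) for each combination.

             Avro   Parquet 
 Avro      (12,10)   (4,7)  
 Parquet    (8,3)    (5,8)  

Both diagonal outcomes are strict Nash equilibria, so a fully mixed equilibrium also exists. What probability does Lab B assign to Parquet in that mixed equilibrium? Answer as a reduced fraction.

4/5

Lab B's mix q on Avro must make Lab A indifferent between Avro and Parquet.
Lab A's payoff from Avro: 12q + 4(1−q). From Parquet: 8q + 5(1−q).
Set equal: 4q = 1(1−q) → q = 1/5.
Probability on Parquet is 1 − 1/5 = 4/5.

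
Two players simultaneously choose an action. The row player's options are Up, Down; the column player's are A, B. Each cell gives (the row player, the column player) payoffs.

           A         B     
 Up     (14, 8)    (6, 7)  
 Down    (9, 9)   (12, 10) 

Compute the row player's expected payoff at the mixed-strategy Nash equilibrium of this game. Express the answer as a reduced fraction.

114/11

The column player mixes with probability q on A, chosen so the row player is indifferent: 14q + 6(1−q) = 9q + 12(1−q) gives q = 6/11.
The row player's expected payoff (from either row, since indifferent) is 14·6/11 + 6·5/11 = 114/11.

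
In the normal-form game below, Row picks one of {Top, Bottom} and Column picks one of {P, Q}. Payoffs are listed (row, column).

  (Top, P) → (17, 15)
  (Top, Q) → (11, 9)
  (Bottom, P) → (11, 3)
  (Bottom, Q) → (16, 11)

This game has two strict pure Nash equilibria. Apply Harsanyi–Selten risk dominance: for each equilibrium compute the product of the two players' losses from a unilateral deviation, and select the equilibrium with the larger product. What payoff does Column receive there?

11

At (Top, P): Row loses 17 − 11 = 6 by deviating; Column loses 15 − 9 = 6. Product = 6·6 = 36.
At (Bottom, Q): Row loses 16 − 11 = 5 by deviating; Column loses 11 − 3 = 8. Product = 5·8 = 40.
40 > 36, so (Bottom, Q) is risk-dominant. Column's payoff there is 11.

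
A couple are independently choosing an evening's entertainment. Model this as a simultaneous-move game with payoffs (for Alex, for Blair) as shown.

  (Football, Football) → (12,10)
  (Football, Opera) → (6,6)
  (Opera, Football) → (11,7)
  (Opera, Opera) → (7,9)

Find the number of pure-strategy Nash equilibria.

Both Football: Alex gets 12 (best alternative 11); Blair gets 10 (best alternative 6). Neither deviates — NE.
Both Opera: Alex gets 7 (best alternative 6); Blair gets 9 (best alternative 7). Neither deviates — NE.
(Football, Opera) is not a NE: Alex would switch to Opera (7 > 6).
No other cell survives both best-response checks, so there are 2 pure NE.

2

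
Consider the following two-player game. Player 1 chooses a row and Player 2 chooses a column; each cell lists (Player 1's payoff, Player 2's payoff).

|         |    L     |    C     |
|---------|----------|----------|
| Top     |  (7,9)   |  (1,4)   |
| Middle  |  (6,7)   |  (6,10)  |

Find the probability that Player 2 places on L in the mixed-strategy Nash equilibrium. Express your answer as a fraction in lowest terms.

Player 2's mix q on L must make Player 1 indifferent between Top and Middle.
Player 1's payoff from Top: 7q + 1(1−q). From Middle: 6q + 6(1−q).
Set equal: 1q = 5(1−q) → q = 5/6.

5/6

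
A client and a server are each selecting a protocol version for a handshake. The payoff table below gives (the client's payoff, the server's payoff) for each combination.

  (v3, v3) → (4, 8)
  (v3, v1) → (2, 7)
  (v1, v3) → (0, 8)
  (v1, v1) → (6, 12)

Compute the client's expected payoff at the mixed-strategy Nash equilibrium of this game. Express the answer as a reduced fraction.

The server mixes with probability q on v3, chosen so the client is indifferent: 4q + 2(1−q) = 0q + 6(1−q) gives q = 1/2.
The client's expected payoff (from either row, since indifferent) is 4·1/2 + 2·1/2 = 3.

3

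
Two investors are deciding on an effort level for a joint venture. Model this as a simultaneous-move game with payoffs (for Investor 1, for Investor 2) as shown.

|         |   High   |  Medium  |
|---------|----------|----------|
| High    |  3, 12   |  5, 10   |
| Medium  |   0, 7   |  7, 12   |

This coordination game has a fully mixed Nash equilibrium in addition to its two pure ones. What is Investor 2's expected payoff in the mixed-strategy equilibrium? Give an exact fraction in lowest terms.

Investor 1 mixes with probability p on High, chosen so Investor 2 is indifferent: 12p + 7(1−p) = 10p + 12(1−p) gives p = 5/7.
Investor 2's expected payoff is 12·5/7 + 7·2/7 = 74/7.

74/7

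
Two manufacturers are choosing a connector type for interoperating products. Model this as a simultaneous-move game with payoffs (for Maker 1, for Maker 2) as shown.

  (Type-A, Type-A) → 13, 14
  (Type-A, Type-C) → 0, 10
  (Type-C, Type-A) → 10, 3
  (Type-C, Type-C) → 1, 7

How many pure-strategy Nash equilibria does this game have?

2

Both Type-A: Maker 1 gets 13 (best alternative 10); Maker 2 gets 14 (best alternative 10). Neither deviates — NE.
Both Type-C: Maker 1 gets 1 (best alternative 0); Maker 2 gets 7 (best alternative 3). Neither deviates — NE.
(Type-C, Type-A) is not a NE: Maker 1 would switch to Type-A (13 > 10).
No other cell survives both best-response checks, so there are 2 pure NE.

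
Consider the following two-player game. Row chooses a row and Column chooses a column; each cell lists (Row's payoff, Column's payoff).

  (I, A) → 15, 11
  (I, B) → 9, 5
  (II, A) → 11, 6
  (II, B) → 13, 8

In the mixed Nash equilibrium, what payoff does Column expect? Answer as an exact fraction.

29/4

Row mixes with probability p on I, chosen so Column is indifferent: 11p + 6(1−p) = 5p + 8(1−p) gives p = 1/4.
Column's expected payoff is 11·1/4 + 6·3/4 = 29/4.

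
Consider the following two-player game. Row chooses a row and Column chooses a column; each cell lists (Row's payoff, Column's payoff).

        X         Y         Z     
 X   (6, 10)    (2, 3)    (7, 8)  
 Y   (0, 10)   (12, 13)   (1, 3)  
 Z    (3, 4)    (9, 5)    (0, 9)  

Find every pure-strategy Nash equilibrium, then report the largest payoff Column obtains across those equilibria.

13

Both X is a pure NE (Row: 6 ≥ 3; Column: 10 ≥ 8). Column gets 10.
Both Y is a pure NE (Row: 12 ≥ 9; Column: 13 ≥ 10). Column gets 13.
Every other cell has a profitable deviation for at least one player. Highest of {10, 13} is 13.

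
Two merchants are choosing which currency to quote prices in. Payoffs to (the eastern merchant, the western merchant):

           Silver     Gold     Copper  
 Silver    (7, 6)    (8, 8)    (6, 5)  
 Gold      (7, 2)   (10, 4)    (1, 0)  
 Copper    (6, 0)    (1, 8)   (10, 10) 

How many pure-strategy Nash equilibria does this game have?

2

Both Gold: the eastern merchant gets 10 (best alternative 8); the western merchant gets 4 (best alternative 2). Neither deviates — NE.
Both Copper: the eastern merchant gets 10 (best alternative 6); the western merchant gets 10 (best alternative 8). Neither deviates — NE.
Both Silver is not a NE: the western merchant would switch to Gold (8 > 6).
No other cell survives both best-response checks, so there are 2 pure NE.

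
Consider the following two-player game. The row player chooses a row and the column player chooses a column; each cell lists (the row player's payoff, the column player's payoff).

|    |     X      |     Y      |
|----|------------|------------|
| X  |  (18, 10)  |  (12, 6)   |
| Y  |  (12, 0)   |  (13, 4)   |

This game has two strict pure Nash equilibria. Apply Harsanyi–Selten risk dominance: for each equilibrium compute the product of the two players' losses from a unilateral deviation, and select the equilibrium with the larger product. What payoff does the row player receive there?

18

At both X: the row player loses 18 − 12 = 6 by deviating; the column player loses 10 − 6 = 4. Product = 6·4 = 24.
At both Y: the row player loses 13 − 12 = 1 by deviating; the column player loses 4 − 0 = 4. Product = 1·4 = 4.
24 > 4, so both X is risk-dominant. The row player's payoff there is 18.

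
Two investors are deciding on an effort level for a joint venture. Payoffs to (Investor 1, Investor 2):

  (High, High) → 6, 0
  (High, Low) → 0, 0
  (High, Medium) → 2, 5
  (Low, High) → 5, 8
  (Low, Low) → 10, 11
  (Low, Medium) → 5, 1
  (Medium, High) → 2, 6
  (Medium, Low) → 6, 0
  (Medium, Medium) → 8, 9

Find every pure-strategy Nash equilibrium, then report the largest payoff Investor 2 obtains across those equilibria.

Both Low is a pure NE (Investor 1: 10 ≥ 6; Investor 2: 11 ≥ 8). Investor 2 gets 11.
Both Medium is a pure NE (Investor 1: 8 ≥ 5; Investor 2: 9 ≥ 6). Investor 2 gets 9.
Every other cell has a profitable deviation for at least one player. Highest of {11, 9} is 11.

11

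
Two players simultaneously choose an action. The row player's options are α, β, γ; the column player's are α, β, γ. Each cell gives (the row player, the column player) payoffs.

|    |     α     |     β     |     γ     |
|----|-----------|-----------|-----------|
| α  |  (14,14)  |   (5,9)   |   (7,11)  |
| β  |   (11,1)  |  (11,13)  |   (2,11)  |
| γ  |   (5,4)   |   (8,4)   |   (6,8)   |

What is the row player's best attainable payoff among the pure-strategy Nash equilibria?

14

Both α is a pure NE (the row player: 14 ≥ 11; the column player: 14 ≥ 11). The row player gets 14.
Both β is a pure NE (the row player: 11 ≥ 8; the column player: 13 ≥ 11). The row player gets 11.
Every other cell has a profitable deviation for at least one player. Highest of {14, 11} is 14.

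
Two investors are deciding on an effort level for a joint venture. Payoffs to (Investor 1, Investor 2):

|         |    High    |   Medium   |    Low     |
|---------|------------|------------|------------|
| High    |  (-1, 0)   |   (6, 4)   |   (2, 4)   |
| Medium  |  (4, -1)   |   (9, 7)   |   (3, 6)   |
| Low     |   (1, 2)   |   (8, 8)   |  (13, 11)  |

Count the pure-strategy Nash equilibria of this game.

Both Medium: Investor 1 gets 9 (best alternative 8); Investor 2 gets 7 (best alternative 6). Neither deviates — NE.
Both Low: Investor 1 gets 13 (best alternative 3); Investor 2 gets 11 (best alternative 8). Neither deviates — NE.
Both High is not a NE: Investor 1 would switch to Medium (4 > -1).
No other cell survives both best-response checks, so there are 2 pure NE.

2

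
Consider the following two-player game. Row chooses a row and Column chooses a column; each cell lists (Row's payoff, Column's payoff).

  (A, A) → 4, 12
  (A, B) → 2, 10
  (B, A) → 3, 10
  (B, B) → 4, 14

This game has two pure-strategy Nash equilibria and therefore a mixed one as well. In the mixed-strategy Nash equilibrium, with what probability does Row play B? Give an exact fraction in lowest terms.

Row's mix p on A must make Column indifferent between A and B.
Column's payoff from A: 12p + 10(1−p). From B: 10p + 14(1−p).
Set equal: 2p = 4(1−p) → p = 4/6 = 2/3.
Probability on B is 1 − 2/3 = 1/3.

1/3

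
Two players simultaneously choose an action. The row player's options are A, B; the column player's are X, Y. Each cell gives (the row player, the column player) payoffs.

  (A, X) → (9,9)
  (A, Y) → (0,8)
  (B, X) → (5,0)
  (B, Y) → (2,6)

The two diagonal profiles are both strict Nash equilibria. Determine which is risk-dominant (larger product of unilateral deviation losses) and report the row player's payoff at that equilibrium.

At (A, X): the row player loses 9 − 5 = 4 by deviating; the column player loses 9 − 8 = 1. Product = 4·1 = 4.
At (B, Y): the row player loses 2 − 0 = 2 by deviating; the column player loses 6 − 0 = 6. Product = 2·6 = 12.
12 > 4, so (B, Y) is risk-dominant. The row player's payoff there is 2.

2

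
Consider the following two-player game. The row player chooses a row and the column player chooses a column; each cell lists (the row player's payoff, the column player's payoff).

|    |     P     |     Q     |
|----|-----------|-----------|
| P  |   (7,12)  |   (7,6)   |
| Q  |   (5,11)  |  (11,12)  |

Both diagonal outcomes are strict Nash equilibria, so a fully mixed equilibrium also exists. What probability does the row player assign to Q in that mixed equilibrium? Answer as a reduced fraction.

The row player's mix p on P must make the column player indifferent between P and Q.
The column player's payoff from P: 12p + 11(1−p). From Q: 6p + 12(1−p).
Set equal: 6p = 1(1−p) → p = 1/7.
Probability on Q is 1 − 1/7 = 6/7.

6/7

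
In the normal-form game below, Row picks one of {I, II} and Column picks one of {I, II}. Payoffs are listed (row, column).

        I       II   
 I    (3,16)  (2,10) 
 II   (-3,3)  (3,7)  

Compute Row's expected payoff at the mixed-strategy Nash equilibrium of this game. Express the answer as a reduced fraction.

15/7

Column mixes with probability q on I, chosen so Row is indifferent: 3q + 2(1−q) = (-3)q + 3(1−q) gives q = 1/7.
Row's expected payoff (from either row, since indifferent) is 3·1/7 + 2·6/7 = 15/7.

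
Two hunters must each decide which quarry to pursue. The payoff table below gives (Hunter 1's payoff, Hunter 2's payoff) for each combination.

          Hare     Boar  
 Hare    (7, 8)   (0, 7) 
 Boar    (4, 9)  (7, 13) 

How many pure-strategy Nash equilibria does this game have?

Both Hare: Hunter 1 gets 7 (best alternative 4); Hunter 2 gets 8 (best alternative 7). Neither deviates — NE.
Both Boar: Hunter 1 gets 7 (best alternative 0); Hunter 2 gets 13 (best alternative 9). Neither deviates — NE.
(Boar, Hare) is not a NE: Hunter 1 would switch to Hare (7 > 4).
No other cell survives both best-response checks, so there are 2 pure NE.

2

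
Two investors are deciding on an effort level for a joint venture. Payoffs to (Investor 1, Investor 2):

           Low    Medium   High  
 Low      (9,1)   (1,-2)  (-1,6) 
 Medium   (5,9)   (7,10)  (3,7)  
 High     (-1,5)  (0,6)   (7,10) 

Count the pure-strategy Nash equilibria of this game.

2

Both Medium: Investor 1 gets 7 (best alternative 1); Investor 2 gets 10 (best alternative 9). Neither deviates — NE.
Both High: Investor 1 gets 7 (best alternative 3); Investor 2 gets 10 (best alternative 6). Neither deviates — NE.
Both Low is not a NE: Investor 2 would switch to High (6 > 1).
No other cell survives both best-response checks, so there are 2 pure NE.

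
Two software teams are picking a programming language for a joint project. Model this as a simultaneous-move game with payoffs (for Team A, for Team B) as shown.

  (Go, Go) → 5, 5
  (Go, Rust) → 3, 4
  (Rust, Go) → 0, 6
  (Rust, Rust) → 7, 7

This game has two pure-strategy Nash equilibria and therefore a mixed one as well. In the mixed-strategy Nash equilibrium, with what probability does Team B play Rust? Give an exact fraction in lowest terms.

Team B's mix q on Go must make Team A indifferent between Go and Rust.
Team A's payoff from Go: 5q + 3(1−q). From Rust: 0q + 7(1−q).
Set equal: 5q = 4(1−q) → q = 4/9.
Probability on Rust is 1 − 4/9 = 5/9.

5/9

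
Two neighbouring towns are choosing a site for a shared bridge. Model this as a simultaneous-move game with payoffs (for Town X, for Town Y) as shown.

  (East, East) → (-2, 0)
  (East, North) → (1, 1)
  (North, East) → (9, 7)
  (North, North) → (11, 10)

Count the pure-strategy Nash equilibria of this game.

Both North: Town X gets 11 (best alternative 1); Town Y gets 10 (best alternative 7). Neither deviates — NE.
Both East is not a NE: Town X would switch to North (9 > -2).
No other cell survives both best-response checks, so there is 1 pure NE.

1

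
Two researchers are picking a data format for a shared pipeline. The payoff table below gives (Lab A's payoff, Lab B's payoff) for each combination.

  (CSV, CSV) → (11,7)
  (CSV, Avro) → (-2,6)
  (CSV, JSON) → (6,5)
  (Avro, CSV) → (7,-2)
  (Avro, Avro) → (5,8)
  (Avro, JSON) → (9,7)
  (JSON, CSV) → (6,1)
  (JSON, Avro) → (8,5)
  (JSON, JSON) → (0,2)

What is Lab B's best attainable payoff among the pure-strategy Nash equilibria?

Both CSV is a pure NE (Lab A: 11 ≥ 7; Lab B: 7 ≥ 6). Lab B gets 7.
(JSON, Avro) is a pure NE (Lab A: 8 ≥ 5; Lab B: 5 ≥ 2). Lab B gets 5.
Every other cell has a profitable deviation for at least one player. Highest of {7, 5} is 7.

7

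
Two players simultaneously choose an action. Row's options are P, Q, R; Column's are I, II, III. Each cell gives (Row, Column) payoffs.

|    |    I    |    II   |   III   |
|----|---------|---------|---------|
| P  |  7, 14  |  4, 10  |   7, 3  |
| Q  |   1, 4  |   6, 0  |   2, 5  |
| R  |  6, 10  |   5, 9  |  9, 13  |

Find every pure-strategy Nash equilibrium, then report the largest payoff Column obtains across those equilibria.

14

(P, I) is a pure NE (Row: 7 ≥ 6; Column: 14 ≥ 10). Column gets 14.
(R, III) is a pure NE (Row: 9 ≥ 7; Column: 13 ≥ 10). Column gets 13.
Every other cell has a profitable deviation for at least one player. Highest of {14, 13} is 14.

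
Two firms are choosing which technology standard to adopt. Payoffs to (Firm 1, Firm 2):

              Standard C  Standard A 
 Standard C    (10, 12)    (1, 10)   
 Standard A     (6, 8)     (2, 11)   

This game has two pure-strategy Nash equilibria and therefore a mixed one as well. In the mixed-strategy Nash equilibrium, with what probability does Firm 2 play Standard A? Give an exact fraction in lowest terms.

4/5

Firm 2's mix q on Standard C must make Firm 1 indifferent between Standard C and Standard A.
Firm 1's payoff from Standard C: 10q + 1(1−q). From Standard A: 6q + 2(1−q).
Set equal: 4q = 1(1−q) → q = 1/5.
Probability on Standard A is 1 − 1/5 = 4/5.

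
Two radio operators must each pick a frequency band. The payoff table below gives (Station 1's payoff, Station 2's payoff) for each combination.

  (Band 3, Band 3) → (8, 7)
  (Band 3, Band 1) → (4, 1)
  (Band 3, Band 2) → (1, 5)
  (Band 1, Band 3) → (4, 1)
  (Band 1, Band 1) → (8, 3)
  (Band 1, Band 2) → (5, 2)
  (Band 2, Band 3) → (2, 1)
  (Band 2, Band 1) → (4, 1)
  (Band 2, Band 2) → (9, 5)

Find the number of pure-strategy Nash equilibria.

3

Both Band 3: Station 1 gets 8 (best alternative 4); Station 2 gets 7 (best alternative 5). Neither deviates — NE.
Both Band 1: Station 1 gets 8 (best alternative 4); Station 2 gets 3 (best alternative 2). Neither deviates — NE.
Both Band 2: Station 1 gets 9 (best alternative 5); Station 2 gets 5 (best alternative 1). Neither deviates — NE.
(Band 3, Band 1) is not a NE: Station 1 would switch to Band 1 (8 > 4).
No other cell survives both best-response checks, so there are 3 pure NE.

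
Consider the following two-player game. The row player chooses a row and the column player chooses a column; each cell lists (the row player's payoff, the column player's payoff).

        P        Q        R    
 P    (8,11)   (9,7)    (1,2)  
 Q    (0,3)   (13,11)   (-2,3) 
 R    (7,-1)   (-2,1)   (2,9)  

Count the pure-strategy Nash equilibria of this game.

3

Both P: the row player gets 8 (best alternative 7); the column player gets 11 (best alternative 7). Neither deviates — NE.
Both Q: the row player gets 13 (best alternative 9); the column player gets 11 (best alternative 3). Neither deviates — NE.
Both R: the row player gets 2 (best alternative 1); the column player gets 9 (best alternative 1). Neither deviates — NE.
(P, R) is not a NE: the row player would switch to R (2 > 1).
No other cell survives both best-response checks, so there are 3 pure NE.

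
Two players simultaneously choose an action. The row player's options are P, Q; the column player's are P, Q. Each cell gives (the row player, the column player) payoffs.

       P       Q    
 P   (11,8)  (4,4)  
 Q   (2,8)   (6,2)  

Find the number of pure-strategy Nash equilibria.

1

Both P: the row player gets 11 (best alternative 2); the column player gets 8 (best alternative 4). Neither deviates — NE.
Both Q is not a NE: the column player would switch to P (8 > 2).
No other cell survives both best-response checks, so there is 1 pure NE.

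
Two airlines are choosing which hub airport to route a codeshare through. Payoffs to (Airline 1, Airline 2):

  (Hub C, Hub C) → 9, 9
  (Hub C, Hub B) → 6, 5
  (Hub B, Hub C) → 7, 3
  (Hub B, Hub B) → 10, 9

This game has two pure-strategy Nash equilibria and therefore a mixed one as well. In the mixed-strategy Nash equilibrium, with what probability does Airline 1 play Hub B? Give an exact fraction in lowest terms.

2/5

Airline 1's mix p on Hub C must make Airline 2 indifferent between Hub C and Hub B.
Airline 2's payoff from Hub C: 9p + 3(1−p). From Hub B: 5p + 9(1−p).
Set equal: 4p = 6(1−p) → p = 6/10 = 3/5.
Probability on Hub B is 1 − 3/5 = 2/5.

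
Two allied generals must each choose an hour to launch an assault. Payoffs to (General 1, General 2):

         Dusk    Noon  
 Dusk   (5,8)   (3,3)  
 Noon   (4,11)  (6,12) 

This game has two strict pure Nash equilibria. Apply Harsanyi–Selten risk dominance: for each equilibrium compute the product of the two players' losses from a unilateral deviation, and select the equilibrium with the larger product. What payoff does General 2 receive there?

At both Dusk: General 1 loses 5 − 4 = 1 by deviating; General 2 loses 8 − 3 = 5. Product = 1·5 = 5.
At both Noon: General 1 loses 6 − 3 = 3 by deviating; General 2 loses 12 − 11 = 1. Product = 3·1 = 3.
5 > 3, so both Dusk is risk-dominant. General 2's payoff there is 8.

8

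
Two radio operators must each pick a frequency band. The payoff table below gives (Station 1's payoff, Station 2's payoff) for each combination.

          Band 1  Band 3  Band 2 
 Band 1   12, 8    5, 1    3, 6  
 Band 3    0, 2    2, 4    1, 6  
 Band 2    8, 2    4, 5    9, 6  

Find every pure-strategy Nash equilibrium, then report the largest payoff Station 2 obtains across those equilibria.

Both Band 1 is a pure NE (Station 1: 12 ≥ 8; Station 2: 8 ≥ 6). Station 2 gets 8.
Both Band 2 is a pure NE (Station 1: 9 ≥ 3; Station 2: 6 ≥ 5). Station 2 gets 6.
Every other cell has a profitable deviation for at least one player. Highest of {8, 6} is 8.

8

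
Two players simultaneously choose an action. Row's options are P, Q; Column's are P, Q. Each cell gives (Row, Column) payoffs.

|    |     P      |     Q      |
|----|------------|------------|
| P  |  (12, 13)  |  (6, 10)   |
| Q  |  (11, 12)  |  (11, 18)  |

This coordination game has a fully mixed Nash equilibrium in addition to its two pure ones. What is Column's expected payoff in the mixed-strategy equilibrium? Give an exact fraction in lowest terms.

38/3

Row mixes with probability p on P, chosen so Column is indifferent: 13p + 12(1−p) = 10p + 18(1−p) gives p = 2/3.
Column's expected payoff is 13·2/3 + 12·1/3 = 38/3.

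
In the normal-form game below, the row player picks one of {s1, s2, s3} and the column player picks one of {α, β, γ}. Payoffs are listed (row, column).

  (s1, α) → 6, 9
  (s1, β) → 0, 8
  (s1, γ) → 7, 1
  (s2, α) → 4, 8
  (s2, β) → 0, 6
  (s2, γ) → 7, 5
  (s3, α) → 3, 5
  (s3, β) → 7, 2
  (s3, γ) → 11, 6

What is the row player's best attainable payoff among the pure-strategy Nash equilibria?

11

(s1, α) is a pure NE (the row player: 6 ≥ 4; the column player: 9 ≥ 8). The row player gets 6.
(s3, γ) is a pure NE (the row player: 11 ≥ 7; the column player: 6 ≥ 5). The row player gets 11.
Every other cell has a profitable deviation for at least one player. Highest of {6, 11} is 11.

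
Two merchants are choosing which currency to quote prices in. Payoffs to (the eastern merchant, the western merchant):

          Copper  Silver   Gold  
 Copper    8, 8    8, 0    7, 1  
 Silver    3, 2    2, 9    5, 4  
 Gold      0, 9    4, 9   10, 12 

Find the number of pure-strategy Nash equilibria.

Both Copper: the eastern merchant gets 8 (best alternative 3); the western merchant gets 8 (best alternative 1). Neither deviates — NE.
Both Gold: the eastern merchant gets 10 (best alternative 7); the western merchant gets 12 (best alternative 9). Neither deviates — NE.
Both Silver is not a NE: the eastern merchant would switch to Copper (8 > 2).
No other cell survives both best-response checks, so there are 2 pure NE.

2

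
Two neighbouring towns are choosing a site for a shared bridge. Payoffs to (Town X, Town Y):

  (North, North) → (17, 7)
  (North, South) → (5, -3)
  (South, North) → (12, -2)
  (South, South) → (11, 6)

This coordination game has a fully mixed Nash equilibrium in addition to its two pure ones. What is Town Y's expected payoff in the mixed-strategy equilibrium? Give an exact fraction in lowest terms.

2

Town X mixes with probability p on North, chosen so Town Y is indifferent: 7p + (-2)(1−p) = (-3)p + 6(1−p) gives p = 4/9.
Town Y's expected payoff is 7·4/9 + (-2)·5/9 = 2.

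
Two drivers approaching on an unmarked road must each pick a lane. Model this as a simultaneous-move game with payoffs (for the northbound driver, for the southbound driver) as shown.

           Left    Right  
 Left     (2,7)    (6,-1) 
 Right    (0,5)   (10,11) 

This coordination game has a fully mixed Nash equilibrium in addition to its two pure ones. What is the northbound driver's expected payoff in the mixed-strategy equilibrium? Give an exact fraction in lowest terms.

10/3

The southbound driver mixes with probability q on Left, chosen so the northbound driver is indifferent: 2q + 6(1−q) = 0q + 10(1−q) gives q = 2/3.
The northbound driver's expected payoff (from either row, since indifferent) is 2·2/3 + 6·1/3 = 10/3.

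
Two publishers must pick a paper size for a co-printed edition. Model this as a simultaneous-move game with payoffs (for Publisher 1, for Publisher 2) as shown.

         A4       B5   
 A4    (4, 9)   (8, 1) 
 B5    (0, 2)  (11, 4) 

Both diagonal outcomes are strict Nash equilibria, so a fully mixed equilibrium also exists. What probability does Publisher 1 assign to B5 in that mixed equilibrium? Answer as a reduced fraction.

4/5

Publisher 1's mix p on A4 must make Publisher 2 indifferent between A4 and B5.
Publisher 2's payoff from A4: 9p + 2(1−p). From B5: 1p + 4(1−p).
Set equal: 8p = 2(1−p) → p = 2/10 = 1/5.
Probability on B5 is 1 − 1/5 = 4/5.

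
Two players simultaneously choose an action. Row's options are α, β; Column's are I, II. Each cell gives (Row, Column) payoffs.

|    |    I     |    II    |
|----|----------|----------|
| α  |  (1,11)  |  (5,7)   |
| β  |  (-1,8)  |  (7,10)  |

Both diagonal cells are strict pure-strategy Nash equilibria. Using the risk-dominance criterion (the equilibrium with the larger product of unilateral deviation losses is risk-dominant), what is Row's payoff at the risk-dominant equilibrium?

At (α, I): Row loses 1 − (-1) = 2 by deviating; Column loses 11 − 7 = 4. Product = 2·4 = 8.
At (β, II): Row loses 7 − 5 = 2 by deviating; Column loses 10 − 8 = 2. Product = 2·2 = 4.
8 > 4, so (α, I) is risk-dominant. Row's payoff there is 1.

1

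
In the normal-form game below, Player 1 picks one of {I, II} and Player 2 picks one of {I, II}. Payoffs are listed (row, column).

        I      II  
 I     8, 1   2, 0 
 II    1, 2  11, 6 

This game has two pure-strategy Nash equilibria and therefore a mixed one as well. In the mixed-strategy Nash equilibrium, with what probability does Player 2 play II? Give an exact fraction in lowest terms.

Player 2's mix q on I must make Player 1 indifferent between I and II.
Player 1's payoff from I: 8q + 2(1−q). From II: 1q + 11(1−q).
Set equal: 7q = 9(1−q) → q = 9/16.
Probability on II is 1 − 9/16 = 7/16.

7/16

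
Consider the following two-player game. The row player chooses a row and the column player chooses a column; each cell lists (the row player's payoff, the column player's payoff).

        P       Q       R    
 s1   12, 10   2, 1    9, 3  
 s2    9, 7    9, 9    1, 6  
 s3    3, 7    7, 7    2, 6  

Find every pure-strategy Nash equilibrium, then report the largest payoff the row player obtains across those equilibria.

12

(s1, P) is a pure NE (the row player: 12 ≥ 9; the column player: 10 ≥ 3). The row player gets 12.
(s2, Q) is a pure NE (the row player: 9 ≥ 7; the column player: 9 ≥ 7). The row player gets 9.
Every other cell has a profitable deviation for at least one player. Highest of {12, 9} is 12.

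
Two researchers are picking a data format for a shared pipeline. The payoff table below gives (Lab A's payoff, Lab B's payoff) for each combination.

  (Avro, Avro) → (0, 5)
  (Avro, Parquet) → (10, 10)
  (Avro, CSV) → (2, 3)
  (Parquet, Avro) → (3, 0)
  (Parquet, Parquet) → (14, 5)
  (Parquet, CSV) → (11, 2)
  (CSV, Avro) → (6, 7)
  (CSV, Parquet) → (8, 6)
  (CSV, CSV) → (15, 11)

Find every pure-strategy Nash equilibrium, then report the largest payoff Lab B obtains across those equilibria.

11

Both Parquet is a pure NE (Lab A: 14 ≥ 10; Lab B: 5 ≥ 2). Lab B gets 5.
Both CSV is a pure NE (Lab A: 15 ≥ 11; Lab B: 11 ≥ 7). Lab B gets 11.
Every other cell has a profitable deviation for at least one player. Highest of {5, 11} is 11.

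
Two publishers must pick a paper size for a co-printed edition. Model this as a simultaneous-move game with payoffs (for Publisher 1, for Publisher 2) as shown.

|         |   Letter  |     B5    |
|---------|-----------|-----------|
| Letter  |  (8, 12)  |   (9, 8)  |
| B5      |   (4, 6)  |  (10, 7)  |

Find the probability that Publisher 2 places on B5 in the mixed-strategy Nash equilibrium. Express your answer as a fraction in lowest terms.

Publisher 2's mix q on Letter must make Publisher 1 indifferent between Letter and B5.
Publisher 1's payoff from Letter: 8q + 9(1−q). From B5: 4q + 10(1−q).
Set equal: 4q = 1(1−q) → q = 1/5.
Probability on B5 is 1 − 1/5 = 4/5.

4/5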